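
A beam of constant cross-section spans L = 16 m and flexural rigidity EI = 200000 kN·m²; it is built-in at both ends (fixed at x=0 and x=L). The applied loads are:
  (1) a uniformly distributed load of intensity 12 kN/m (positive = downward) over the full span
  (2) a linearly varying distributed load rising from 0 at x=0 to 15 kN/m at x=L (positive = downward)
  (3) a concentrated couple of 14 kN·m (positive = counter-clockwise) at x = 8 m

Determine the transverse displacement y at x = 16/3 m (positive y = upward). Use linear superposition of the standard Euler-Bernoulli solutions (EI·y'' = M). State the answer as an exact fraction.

y(16/3) = -9791/759375 m

Load 1 — uniform load w=12 kN/m over full span:
  y_1 = -wx²(L-x)²/(24EI) = -12·(16/3)²·(16-(16/3))²/(24·200000) = -2048/253125 m
Load 2 — triangular load w₀=15 kN/m (0→w₀ over full span):
  y_2 = -w₀x²(L-x)²(x+2L)/(120LEI) = -15·(16/3)²·(16-(16/3))²·((16/3)+2·16)/(120·16·200000) = -3584/759375 m
Load 3 — applied couple M₀=14 kN·m at a=8 m (b=L-a=8):
  y_3 = (R_Ax³/6 - M_Ax²/2)/EI  [x≤a] with R_A=21/16, M_A=7/2 = ((21/16)·(16/3)³/6 - (7/2)·(16/3)²/2)/200000 = -7/84375 m
Superposition: y = Σ y_i = -9791/759375 m ≈ -0.012893 m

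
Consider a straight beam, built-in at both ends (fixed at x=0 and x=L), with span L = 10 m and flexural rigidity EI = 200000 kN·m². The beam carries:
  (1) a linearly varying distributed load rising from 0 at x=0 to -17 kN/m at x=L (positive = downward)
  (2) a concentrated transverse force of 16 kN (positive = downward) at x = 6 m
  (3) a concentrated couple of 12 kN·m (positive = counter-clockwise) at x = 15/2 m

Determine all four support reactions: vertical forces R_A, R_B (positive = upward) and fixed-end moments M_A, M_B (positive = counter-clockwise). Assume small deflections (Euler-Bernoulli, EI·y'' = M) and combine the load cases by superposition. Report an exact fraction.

R_A = -9259/500 kN, M_A = -11267/300 kN·m, R_B = -25241/500 kN, M_B = 5971/100 kN·m

Load 1 — triangular load w₀=-17 kN/m (0→w₀ over full span):
  R_A = 3w₀L/20 = 3·(-17)·10/20 = -51/2 kN
  M_A = w₀L²/30 = (-17)·10²/30 = -170/3 kN·m
  R_B = 7w₀L/20 = 7·(-17)·10/20 = -119/2 kN
  M_B = -w₀L²/20 = -(-17)·10²/20 = 85 kN·m
Load 2 — point force P=16 kN at a=6 m (b=L-a=4):
  R_A = Pb²(3a+b)/L³ = 16·4²·(3·6+4)/10³ = 704/125 kN
  M_A = Pab²/L² = 16·6·4²/10² = 384/25 kN·m
  R_B = Pa²(a+3b)/L³ = 16·6²·(6+3·4)/10³ = 1296/125 kN
  M_B = -Pa²b/L² = -16·6²·4/10² = -576/25 kN·m
Load 3 — applied couple M₀=12 kN·m at a=15/2 m (b=L-a=5/2):
  R_A = 6M₀ab/L³ = 6·12·(15/2)·(5/2)/10³ = 27/20 kN
  M_A = M₀b(2a-b)/L² = 12·(5/2)·(2·(15/2)-(5/2))/10² = 15/4 kN·m
  R_B = -6M₀ab/L³ = -6·12·(15/2)·(5/2)/10³ = -27/20 kN
  M_B = M₀a(2b-a)/L² = 12·(15/2)·(2·(5/2)-(15/2))/10² = -9/4 kN·m
Superposition: R_A = -9259/500 kN, M_A = -11267/300 kN·m, R_B = -25241/500 kN, M_B = 5971/100 kN·m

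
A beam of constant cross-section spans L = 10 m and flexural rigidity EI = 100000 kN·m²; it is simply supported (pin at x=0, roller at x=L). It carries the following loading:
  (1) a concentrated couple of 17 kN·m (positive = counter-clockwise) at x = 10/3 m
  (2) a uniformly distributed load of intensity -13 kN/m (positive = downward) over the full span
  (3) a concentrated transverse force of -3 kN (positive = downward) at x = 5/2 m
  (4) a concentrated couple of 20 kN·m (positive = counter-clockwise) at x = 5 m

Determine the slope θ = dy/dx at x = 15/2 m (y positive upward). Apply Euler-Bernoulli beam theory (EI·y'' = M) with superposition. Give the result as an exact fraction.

θ(15/2) = -5723/1440000 rad

Load 1 — applied couple M₀=17 kN·m at a=10/3 m (b=L-a=20/3):
  θ_1 = (M₀x²/(2L)-M₀(x-a)+C₁)/EI  [x>a] with C₁=M₀(3b²-L²)/(6L)=85/9 = (17·(15/2)²/(2·10)-17·((15/2)-(10/3))+(85/9))/100000 = -391/2880000 rad
Load 2 — uniform load w=-13 kN/m over full span:
  θ_2 = -w(L³-6Lx²+4x³)/(24EI) = -(-13)·(10³-6·10·(15/2)²+4·(15/2)³)/(24·100000) = -143/38400 rad
Load 3 — point force P=-3 kN at a=5/2 m (b=L-a=15/2):
  θ_3 = -Pa(2L²-6Lx+3x²+a²)/(6LEI)  [x>a] = -(-3)·(5/2)·(2·10²-6·10·(15/2)+3·(15/2)²+(5/2)²)/(6·10·100000) = -3/32000 rad
Load 4 — applied couple M₀=20 kN·m at a=5 m (b=L-a=5):
  θ_4 = (M₀x²/(2L)-M₀(x-a)+C₁)/EI  [x>a] with C₁=M₀(3b²-L²)/(6L)=-25/3 = (20·(15/2)²/(2·10)-20·((15/2)-5)+(-25/3))/100000 = -1/48000 rad
Superposition: θ = Σ θ_i = -5723/1440000 rad ≈ -0.003974 rad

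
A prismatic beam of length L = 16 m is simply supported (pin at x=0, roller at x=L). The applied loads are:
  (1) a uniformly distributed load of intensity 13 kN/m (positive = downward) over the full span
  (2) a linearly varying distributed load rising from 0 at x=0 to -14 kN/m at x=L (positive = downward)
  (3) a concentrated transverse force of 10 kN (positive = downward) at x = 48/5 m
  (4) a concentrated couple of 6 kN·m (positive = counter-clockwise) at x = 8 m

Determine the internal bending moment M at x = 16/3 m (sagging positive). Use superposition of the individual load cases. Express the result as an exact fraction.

Load 1 — uniform load w=13 kN/m over full span:
  M_1 = wx(L-x)/2 = 13·(16/3)·(16-(16/3))/2 = 3328/9 kN·m
Load 2 — triangular load w₀=-14 kN/m (0→w₀ over full span):
  M_2 = w₀Lx/6 - w₀x³/(6L) = (-14)·16·(16/3)/6 - (-14)·(16/3)³/(6·16) = -14336/81 kN·m
Load 3 — point force P=10 kN at a=48/5 m (b=L-a=32/5):
  M_3 = Pbx/L  [x≤a] = 10·(32/5)·(16/3)/16 = 64/3 kN·m
Load 4 — applied couple M₀=6 kN·m at a=8 m (b=L-a=8):
  M_4 = M₀x/L  [x≤a] = 6·(16/3)/16 = 2 kN·m
Superposition: M = Σ M_i = 17506/81 kN·m ≈ 216.123457 kN·m

M(16/3) = 17506/81 kN·m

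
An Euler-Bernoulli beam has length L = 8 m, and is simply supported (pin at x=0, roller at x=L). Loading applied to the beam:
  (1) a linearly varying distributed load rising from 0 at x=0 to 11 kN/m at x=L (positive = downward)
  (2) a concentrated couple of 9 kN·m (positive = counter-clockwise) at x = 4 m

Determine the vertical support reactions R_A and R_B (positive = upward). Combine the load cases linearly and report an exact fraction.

Load 1 — triangular load w₀=11 kN/m (0→w₀ over full span):
  R_A = w₀L/6 = 11·8/6 = 44/3 kN
  R_B = w₀L/3 = 11·8/3 = 88/3 kN
Load 2 — applied couple M₀=9 kN·m at a=4 m (b=L-a=4):
  R_A = M₀/L = 9/8 kN
  R_B = -M₀/L = -9/8 kN
Superposition: R_A = 379/24 kN, R_B = 677/24 kN

R_A = 379/24 kN, R_B = 677/24 kN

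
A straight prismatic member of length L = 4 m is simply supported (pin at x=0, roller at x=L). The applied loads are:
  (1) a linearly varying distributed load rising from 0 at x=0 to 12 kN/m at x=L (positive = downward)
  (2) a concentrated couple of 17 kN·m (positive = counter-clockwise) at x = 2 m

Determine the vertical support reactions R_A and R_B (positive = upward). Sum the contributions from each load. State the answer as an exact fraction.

Load 1 — triangular load w₀=12 kN/m (0→w₀ over full span):
  R_A = w₀L/6 = 12·4/6 = 8 kN
  R_B = w₀L/3 = 12·4/3 = 16 kN
Load 2 — applied couple M₀=17 kN·m at a=2 m (b=L-a=2):
  R_A = M₀/L = 17/4 kN
  R_B = -M₀/L = -17/4 kN
Superposition: R_A = 49/4 kN, R_B = 47/4 kN

R_A = 49/4 kN, R_B = 47/4 kN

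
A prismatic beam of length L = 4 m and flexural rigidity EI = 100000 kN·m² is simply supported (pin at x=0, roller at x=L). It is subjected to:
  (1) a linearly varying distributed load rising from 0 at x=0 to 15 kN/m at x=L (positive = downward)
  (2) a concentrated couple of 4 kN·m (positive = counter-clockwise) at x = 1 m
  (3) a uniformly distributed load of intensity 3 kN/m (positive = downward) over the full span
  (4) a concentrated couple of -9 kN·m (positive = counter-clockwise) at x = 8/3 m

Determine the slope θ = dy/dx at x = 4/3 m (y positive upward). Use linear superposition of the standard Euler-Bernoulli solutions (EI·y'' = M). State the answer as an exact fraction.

Load 1 — triangular load w₀=15 kN/m (0→w₀ over full span):
  θ_1 = -w₀(7L⁴-30L²x²+15x⁴)/(360LEI) = -15·(7·4⁴-30·4²·(4/3)²+15·(4/3)⁴)/(360·4·100000) = -26/253125 rad
Load 2 — applied couple M₀=4 kN·m at a=1 m (b=L-a=3):
  θ_2 = (M₀x²/(2L)-M₀(x-a)+C₁)/EI  [x>a] with C₁=M₀(3b²-L²)/(6L)=11/6 = (4·(4/3)²/(2·4)-4·((4/3)-1)+(11/6))/100000 = 1/72000 rad
Load 3 — uniform load w=3 kN/m over full span:
  θ_3 = -w(L³-6Lx²+4x³)/(24EI) = -3·(4³-6·4·(4/3)²+4·(4/3)³)/(24·100000) = -13/337500 rad
Load 4 — applied couple M₀=-9 kN·m at a=8/3 m (b=L-a=4/3):
  θ_4 = (M₀x²/(2L)+C₁)/EI  [x≤a] with C₁=M₀(3b²-L²)/(6L)=4 = ((-9)·(4/3)²/(2·4)+4)/100000 = 1/50000 rad
Superposition: θ = Σ θ_i = -1739/16200000 rad ≈ -0.000107 rad

θ(4/3) = -1739/16200000 rad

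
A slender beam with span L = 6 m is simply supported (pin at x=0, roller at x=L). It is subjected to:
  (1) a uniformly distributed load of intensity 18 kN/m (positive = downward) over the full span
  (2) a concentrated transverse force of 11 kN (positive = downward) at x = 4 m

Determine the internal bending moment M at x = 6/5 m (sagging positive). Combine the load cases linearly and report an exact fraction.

M(6/5) = 1406/25 kN·m

Load 1 — uniform load w=18 kN/m over full span:
  M_1 = wx(L-x)/2 = 18·(6/5)·(6-(6/5))/2 = 1296/25 kN·m
Load 2 — point force P=11 kN at a=4 m (b=L-a=2):
  M_2 = Pbx/L  [x≤a] = 11·2·(6/5)/6 = 22/5 kN·m
Superposition: M = Σ M_i = 1406/25 kN·m ≈ 56.240000 kN·m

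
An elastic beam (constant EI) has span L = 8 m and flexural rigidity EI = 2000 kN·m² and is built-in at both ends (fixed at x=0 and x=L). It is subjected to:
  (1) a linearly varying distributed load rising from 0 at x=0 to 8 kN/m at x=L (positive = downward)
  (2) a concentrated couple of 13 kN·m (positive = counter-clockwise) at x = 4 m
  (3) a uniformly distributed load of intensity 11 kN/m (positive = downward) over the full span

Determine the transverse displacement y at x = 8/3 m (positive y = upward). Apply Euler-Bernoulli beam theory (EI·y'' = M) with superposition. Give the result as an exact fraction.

y(8/3) = -58331/911250 m

Load 1 — triangular load w₀=8 kN/m (0→w₀ over full span):
  y_1 = -w₀x²(L-x)²(x+2L)/(120LEI) = -8·(8/3)²·(8-(8/3))²·((8/3)+2·8)/(120·8·2000) = -7168/455625 m
Load 2 — applied couple M₀=13 kN·m at a=4 m (b=L-a=4):
  y_2 = (R_Ax³/6 - M_Ax²/2)/EI  [x≤a] with R_A=39/16, M_A=13/4 = ((39/16)·(8/3)³/6 - (13/4)·(8/3)²/2)/2000 = -13/6750 m
Load 3 — uniform load w=11 kN/m over full span:
  y_3 = -wx²(L-x)²/(24EI) = -11·(8/3)²·(8-(8/3))²/(24·2000) = -1408/30375 m
Superposition: y = Σ y_i = -58331/911250 m ≈ -0.064012 m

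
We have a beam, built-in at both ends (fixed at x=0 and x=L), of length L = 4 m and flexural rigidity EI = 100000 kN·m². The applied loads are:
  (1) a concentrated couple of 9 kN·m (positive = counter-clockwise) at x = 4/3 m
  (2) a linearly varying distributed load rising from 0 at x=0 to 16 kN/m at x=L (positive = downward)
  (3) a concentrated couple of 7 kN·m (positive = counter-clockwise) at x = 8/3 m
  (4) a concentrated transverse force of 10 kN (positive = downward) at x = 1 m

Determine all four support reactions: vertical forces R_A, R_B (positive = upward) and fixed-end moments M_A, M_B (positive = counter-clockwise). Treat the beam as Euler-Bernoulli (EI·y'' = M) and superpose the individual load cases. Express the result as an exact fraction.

R_A = 5609/240 kN, M_A = 1979/120 kN·m, R_B = 4471/240 kN, M_B = -467/40 kN·m

Load 1 — applied couple M₀=9 kN·m at a=4/3 m (b=L-a=8/3):
  R_A = 6M₀ab/L³ = 6·9·(4/3)·(8/3)/4³ = 3 kN
  M_A = M₀b(2a-b)/L² = 9·(8/3)·(2·(4/3)-(8/3))/4² = 0 kN·m
  R_B = -6M₀ab/L³ = -6·9·(4/3)·(8/3)/4³ = -3 kN
  M_B = M₀a(2b-a)/L² = 9·(4/3)·(2·(8/3)-(4/3))/4² = 3 kN·m
Load 2 — triangular load w₀=16 kN/m (0→w₀ over full span):
  R_A = 3w₀L/20 = 3·16·4/20 = 48/5 kN
  M_A = w₀L²/30 = 16·4²/30 = 128/15 kN·m
  R_B = 7w₀L/20 = 7·16·4/20 = 112/5 kN
  M_B = -w₀L²/20 = -16·4²/20 = -64/5 kN·m
Load 3 — applied couple M₀=7 kN·m at a=8/3 m (b=L-a=4/3):
  R_A = 6M₀ab/L³ = 6·7·(8/3)·(4/3)/4³ = 7/3 kN
  M_A = M₀b(2a-b)/L² = 7·(4/3)·(2·(8/3)-(4/3))/4² = 7/3 kN·m
  R_B = -6M₀ab/L³ = -6·7·(8/3)·(4/3)/4³ = -7/3 kN
  M_B = M₀a(2b-a)/L² = 7·(8/3)·(2·(4/3)-(8/3))/4² = 0 kN·m
Load 4 — point force P=10 kN at a=1 m (b=L-a=3):
  R_A = Pb²(3a+b)/L³ = 10·3²·(3·1+3)/4³ = 135/16 kN
  M_A = Pab²/L² = 10·1·3²/4² = 45/8 kN·m
  R_B = Pa²(a+3b)/L³ = 10·1²·(1+3·3)/4³ = 25/16 kN
  M_B = -Pa²b/L² = -10·1²·3/4² = -15/8 kN·m
Superposition: R_A = 5609/240 kN, M_A = 1979/120 kN·m, R_B = 4471/240 kN, M_B = -467/40 kN·m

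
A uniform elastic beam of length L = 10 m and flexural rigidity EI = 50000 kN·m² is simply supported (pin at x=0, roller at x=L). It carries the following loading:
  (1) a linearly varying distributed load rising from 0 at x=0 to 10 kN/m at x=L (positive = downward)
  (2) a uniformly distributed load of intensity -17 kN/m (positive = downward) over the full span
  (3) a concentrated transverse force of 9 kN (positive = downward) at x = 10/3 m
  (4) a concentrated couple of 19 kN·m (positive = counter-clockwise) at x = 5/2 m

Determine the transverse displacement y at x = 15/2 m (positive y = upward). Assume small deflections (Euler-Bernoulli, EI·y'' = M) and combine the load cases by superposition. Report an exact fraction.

y(15/2) = 96677/4608000 m

Load 1 — triangular load w₀=10 kN/m (0→w₀ over full span):
  y_1 = -w₀x(7L⁴-10L²x²+3x⁴)/(360LEI) = -10·(15/2)·(7·10⁴-10·10²·(15/2)²+3·(15/2)⁴)/(360·10·50000) = -119/12288 m
Load 2 — uniform load w=-17 kN/m over full span:
  y_2 = -wx(L³-2Lx²+x³)/(24EI) = -(-17)·(15/2)·(10³-2·10·(15/2)²+(15/2)³)/(24·50000) = 323/10240 m
Load 3 — point force P=9 kN at a=10/3 m (b=L-a=20/3):
  y_3 = -Pa(L-x)(2Lx-a²-x²)/(6LEI)  [x>a] = -9·(10/3)·(10-(15/2))·(2·10·(15/2)-(10/3)²-(15/2)²)/(6·10·50000) = -119/57600 m
Load 4 — applied couple M₀=19 kN·m at a=5/2 m (b=L-a=15/2):
  y_4 = (M₀x³/(6L)-M₀(x-a)²/2+C₁x)/EI  [x>a] with C₁=M₀(3b²-L²)/(6L)=1045/48 = (19·(15/2)³/(6·10)-19·((15/2)-(5/2))²/2+(1045/48)·(15/2))/50000 = 19/16000 m
Superposition: y = Σ y_i = 96677/4608000 m ≈ 0.020980 m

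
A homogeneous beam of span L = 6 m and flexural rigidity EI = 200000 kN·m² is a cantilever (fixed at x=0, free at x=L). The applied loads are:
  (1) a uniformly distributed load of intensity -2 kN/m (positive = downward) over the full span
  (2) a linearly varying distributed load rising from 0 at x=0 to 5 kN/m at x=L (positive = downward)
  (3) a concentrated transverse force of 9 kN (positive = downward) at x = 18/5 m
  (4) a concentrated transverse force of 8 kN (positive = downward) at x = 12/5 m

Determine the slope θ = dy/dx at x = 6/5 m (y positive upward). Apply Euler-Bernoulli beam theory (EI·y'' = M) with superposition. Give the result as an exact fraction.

θ(6/5) = -9477/25000000 rad

Load 1 — uniform load w=-2 kN/m over full span:
  θ_1 = -wx(x²-3Lx+3L²)/(6EI) = -(-2)·(6/5)·((6/5)²-3·6·(6/5)+3·6²)/(6·200000) = 549/3125000 rad
Load 2 — triangular load w₀=5 kN/m (0→w₀ over full span):
  θ_2 = (w₀Lx²/4-w₀L²x/3-w₀x⁴/(24L))/EI = (5·6·(6/5)²/4-5·6²·(6/5)/3-5·(6/5)⁴/(24·6))/200000 = -7659/25000000 rad
Load 3 — point force P=9 kN at a=18/5 m (b=L-a=12/5):
  θ_3 = -Px(2a-x)/(2EI)  [x≤a] = -9·(6/5)·(2·(18/5)-(6/5))/(2·200000) = -81/500000 rad
Load 4 — point force P=8 kN at a=12/5 m (b=L-a=18/5):
  θ_4 = -Px(2a-x)/(2EI)  [x≤a] = -8·(6/5)·(2·(12/5)-(6/5))/(2·200000) = -27/312500 rad
Superposition: θ = Σ θ_i = -9477/25000000 rad ≈ -0.000379 rad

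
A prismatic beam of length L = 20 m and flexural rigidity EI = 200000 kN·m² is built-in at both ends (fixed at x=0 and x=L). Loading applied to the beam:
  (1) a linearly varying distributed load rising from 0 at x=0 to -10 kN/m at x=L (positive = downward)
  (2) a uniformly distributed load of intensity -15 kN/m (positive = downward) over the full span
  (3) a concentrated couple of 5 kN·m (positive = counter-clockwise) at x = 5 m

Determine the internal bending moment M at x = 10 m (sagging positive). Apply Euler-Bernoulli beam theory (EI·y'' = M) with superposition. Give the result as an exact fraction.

M(10) = -4015/12 kN·m

Load 1 — triangular load w₀=-10 kN/m (0→w₀ over full span):
  M_1 = 3w₀Lx/20 - w₀L²/30 - w₀x³/(6L) = 3·(-10)·20·10/20 - (-10)·20²/30 - (-10)·10³/(6·20) = -250/3 kN·m
Load 2 — uniform load w=-15 kN/m over full span:
  M_2 = wLx/2 - wL²/12 - wx²/2 = (-15)·20·10/2 - (-15)·20²/12 - (-15)·10²/2 = -250 kN·m
Load 3 — applied couple M₀=5 kN·m at a=5 m (b=L-a=15):
  M_3 = R_Ax - M_A - M₀  [x>a] with R_A=9/32, M_A=-15/16 = (9/32)·10 - (-15/16) - 5 = -5/4 kN·m
Superposition: M = Σ M_i = -4015/12 kN·m ≈ -334.583333 kN·m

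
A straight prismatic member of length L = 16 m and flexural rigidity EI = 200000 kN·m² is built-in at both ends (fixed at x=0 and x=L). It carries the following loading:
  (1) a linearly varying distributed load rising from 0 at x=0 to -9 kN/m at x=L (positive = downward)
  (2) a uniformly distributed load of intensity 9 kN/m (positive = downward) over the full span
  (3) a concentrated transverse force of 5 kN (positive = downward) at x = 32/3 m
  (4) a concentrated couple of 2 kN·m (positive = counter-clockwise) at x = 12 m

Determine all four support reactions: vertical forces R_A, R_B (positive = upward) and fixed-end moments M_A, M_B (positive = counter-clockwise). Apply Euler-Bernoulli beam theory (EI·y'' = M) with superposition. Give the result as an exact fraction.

R_A = 447871/8640 kN, M_A = 131491/1080 kN·m, R_B = 217409/8640 kN, M_B = -96149/1080 kN·m

Load 1 — triangular load w₀=-9 kN/m (0→w₀ over full span):
  R_A = 3w₀L/20 = 3·(-9)·16/20 = -108/5 kN
  M_A = w₀L²/30 = (-9)·16²/30 = -384/5 kN·m
  R_B = 7w₀L/20 = 7·(-9)·16/20 = -252/5 kN
  M_B = -w₀L²/20 = -(-9)·16²/20 = 576/5 kN·m
Load 2 — uniform load w=9 kN/m over full span:
  R_A = wL/2 = 9·16/2 = 72 kN
  M_A = wL²/12 = 9·16²/12 = 192 kN·m
  R_B = wL/2 = 9·16/2 = 72 kN
  M_B = -wL²/12 = -9·16²/12 = -192 kN·m
Load 3 — point force P=5 kN at a=32/3 m (b=L-a=16/3):
  R_A = Pb²(3a+b)/L³ = 5·(16/3)²·(3·(32/3)+(16/3))/16³ = 35/27 kN
  M_A = Pab²/L² = 5·(32/3)·(16/3)²/16² = 160/27 kN·m
  R_B = Pa²(a+3b)/L³ = 5·(32/3)²·((32/3)+3·(16/3))/16³ = 100/27 kN
  M_B = -Pa²b/L² = -5·(32/3)²·(16/3)/16² = -320/27 kN·m
Load 4 — applied couple M₀=2 kN·m at a=12 m (b=L-a=4):
  R_A = 6M₀ab/L³ = 6·2·12·4/16³ = 9/64 kN
  M_A = M₀b(2a-b)/L² = 2·4·(2·12-4)/16² = 5/8 kN·m
  R_B = -6M₀ab/L³ = -6·2·12·4/16³ = -9/64 kN
  M_B = M₀a(2b-a)/L² = 2·12·(2·4-12)/16² = -3/8 kN·m
Superposition: R_A = 447871/8640 kN, M_A = 131491/1080 kN·m, R_B = 217409/8640 kN, M_B = -96149/1080 kN·m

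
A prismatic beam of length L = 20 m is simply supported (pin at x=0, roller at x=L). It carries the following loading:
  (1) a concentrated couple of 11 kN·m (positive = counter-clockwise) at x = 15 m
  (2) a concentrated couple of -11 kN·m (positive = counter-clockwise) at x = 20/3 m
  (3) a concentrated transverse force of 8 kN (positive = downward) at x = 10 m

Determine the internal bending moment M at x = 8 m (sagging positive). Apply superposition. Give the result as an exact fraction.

Load 1 — applied couple M₀=11 kN·m at a=15 m (b=L-a=5):
  M_1 = M₀x/L  [x≤a] = 11·8/20 = 22/5 kN·m
Load 2 — applied couple M₀=-11 kN·m at a=20/3 m (b=L-a=40/3):
  M_2 = M₀x/L - M₀  [x>a] = (-11)·8/20 - (-11) = 33/5 kN·m
Load 3 — point force P=8 kN at a=10 m (b=L-a=10):
  M_3 = Pbx/L  [x≤a] = 8·10·8/20 = 32 kN·m
Superposition: M = Σ M_i = 43 kN·m ≈ 43.000000 kN·m

M(8) = 43 kN·m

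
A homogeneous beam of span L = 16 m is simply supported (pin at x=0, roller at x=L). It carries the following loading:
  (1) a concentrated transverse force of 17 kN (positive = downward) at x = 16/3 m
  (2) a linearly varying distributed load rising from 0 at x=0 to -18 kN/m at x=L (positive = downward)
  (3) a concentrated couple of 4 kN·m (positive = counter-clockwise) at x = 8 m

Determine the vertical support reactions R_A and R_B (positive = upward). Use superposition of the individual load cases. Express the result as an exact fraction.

R_A = -437/12 kN, R_B = -1087/12 kN

Load 1 — point force P=17 kN at a=16/3 m (b=L-a=32/3):
  R_A = Pb/L = 17·(32/3)/16 = 34/3 kN
  R_B = Pa/L = 17·(16/3)/16 = 17/3 kN
Load 2 — triangular load w₀=-18 kN/m (0→w₀ over full span):
  R_A = w₀L/6 = (-18)·16/6 = -48 kN
  R_B = w₀L/3 = (-18)·16/3 = -96 kN
Load 3 — applied couple M₀=4 kN·m at a=8 m (b=L-a=8):
  R_A = M₀/L = 4/16 = 1/4 kN
  R_B = -M₀/L = -4/16 = -1/4 kN
Superposition: R_A = -437/12 kN, R_B = -1087/12 kN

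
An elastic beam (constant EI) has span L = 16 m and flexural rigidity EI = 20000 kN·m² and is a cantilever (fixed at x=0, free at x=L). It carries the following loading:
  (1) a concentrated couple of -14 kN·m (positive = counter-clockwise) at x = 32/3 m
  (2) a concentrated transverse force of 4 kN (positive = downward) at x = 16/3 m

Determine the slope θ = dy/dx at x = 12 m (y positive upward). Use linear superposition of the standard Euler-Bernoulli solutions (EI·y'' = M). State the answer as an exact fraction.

Load 1 — applied couple M₀=-14 kN·m at a=32/3 m (b=L-a=16/3):
  θ_1 = M₀a/EI  [x>a] = (-14)·(32/3)/20000 = -14/1875 rad
Load 2 — point force P=4 kN at a=16/3 m (b=L-a=32/3):
  θ_2 = -Pa²/(2EI)  [x>a] = -4·(16/3)²/(2·20000) = -16/5625 rad
Superposition: θ = Σ θ_i = -58/5625 rad ≈ -0.010311 rad

θ(12) = -58/5625 rad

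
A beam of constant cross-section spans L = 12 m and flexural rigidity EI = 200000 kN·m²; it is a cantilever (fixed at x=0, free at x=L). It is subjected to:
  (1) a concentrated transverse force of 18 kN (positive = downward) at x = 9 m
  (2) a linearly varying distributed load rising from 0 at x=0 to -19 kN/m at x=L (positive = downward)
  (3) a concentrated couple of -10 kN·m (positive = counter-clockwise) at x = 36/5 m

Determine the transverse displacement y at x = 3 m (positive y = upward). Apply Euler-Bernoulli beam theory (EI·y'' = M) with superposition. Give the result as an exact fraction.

Load 1 — point force P=18 kN at a=9 m (b=L-a=3):
  y_1 = -Px²(3a-x)/(6EI)  [x≤a] = -18·3²·(3·9-3)/(6·200000) = -81/25000 m
Load 2 — triangular load w₀=-19 kN/m (0→w₀ over full span):
  y_2 = (w₀Lx³/12-w₀L²x²/6-w₀x⁵/(120L))/EI = ((-19)·12·3³/12-(-19)·12²·3²/6-(-19)·3⁵/(120·12))/200000 = 575073/32000000 m
Load 3 — applied couple M₀=-10 kN·m at a=36/5 m (b=L-a=24/5):
  y_3 = M₀x²/(2EI)  [x≤a] = (-10)·3²/(2·200000) = -9/40000 m
Superposition: y = Σ y_i = 464193/32000000 m ≈ 0.014506 m

y(3) = 464193/32000000 m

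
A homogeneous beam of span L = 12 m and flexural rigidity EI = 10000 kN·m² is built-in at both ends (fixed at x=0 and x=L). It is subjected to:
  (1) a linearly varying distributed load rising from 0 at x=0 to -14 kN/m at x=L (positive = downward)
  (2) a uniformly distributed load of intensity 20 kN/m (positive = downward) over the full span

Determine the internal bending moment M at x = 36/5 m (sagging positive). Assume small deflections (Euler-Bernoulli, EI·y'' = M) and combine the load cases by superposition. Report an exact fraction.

Load 1 — triangular load w₀=-14 kN/m (0→w₀ over full span):
  M_1 = 3w₀Lx/20 - w₀L²/30 - w₀x³/(6L) = 3·(-14)·12·(36/5)/20 - (-14)·12²/30 - (-14)·(36/5)³/(6·12) = -5208/125 kN·m
Load 2 — uniform load w=20 kN/m over full span:
  M_2 = wLx/2 - wL²/12 - wx²/2 = 20·12·(36/5)/2 - 20·12²/12 - 20·(36/5)²/2 = 528/5 kN·m
Superposition: M = Σ M_i = 7992/125 kN·m ≈ 63.936000 kN·m

M(36/5) = 7992/125 kN·m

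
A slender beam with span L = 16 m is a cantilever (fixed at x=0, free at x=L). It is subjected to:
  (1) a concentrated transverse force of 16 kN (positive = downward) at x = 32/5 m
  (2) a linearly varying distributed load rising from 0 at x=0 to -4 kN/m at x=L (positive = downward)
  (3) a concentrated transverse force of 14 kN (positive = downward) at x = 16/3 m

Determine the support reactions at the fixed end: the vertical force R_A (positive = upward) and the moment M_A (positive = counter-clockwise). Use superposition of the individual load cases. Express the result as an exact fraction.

R_A = -2 kN, M_A = -2464/15 kN·m

Load 1 — point force P=16 kN at a=32/5 m (b=L-a=48/5):
  R_A = P = 16 kN
  M_A = Pa = 16·(32/5) = 512/5 kN·m
Load 2 — triangular load w₀=-4 kN/m (0→w₀ over full span):
  R_A = w₀L/2 = (-4)·16/2 = -32 kN
  M_A = w₀L²/3 = (-4)·16²/3 = -1024/3 kN·m
Load 3 — point force P=14 kN at a=16/3 m (b=L-a=32/3):
  R_A = P = 14 kN
  M_A = Pa = 14·(16/3) = 224/3 kN·m
Superposition: R_A = -2 kN, M_A = -2464/15 kN·m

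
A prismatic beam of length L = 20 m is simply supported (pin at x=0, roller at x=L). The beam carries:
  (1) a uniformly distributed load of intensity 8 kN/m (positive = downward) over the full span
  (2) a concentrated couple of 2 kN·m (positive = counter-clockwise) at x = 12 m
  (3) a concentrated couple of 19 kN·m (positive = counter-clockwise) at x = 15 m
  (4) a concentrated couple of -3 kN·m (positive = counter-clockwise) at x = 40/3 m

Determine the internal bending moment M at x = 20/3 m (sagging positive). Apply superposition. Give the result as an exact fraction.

Load 1 — uniform load w=8 kN/m over full span:
  M_1 = wx(L-x)/2 = 8·(20/3)·(20-(20/3))/2 = 3200/9 kN·m
Load 2 — applied couple M₀=2 kN·m at a=12 m (b=L-a=8):
  M_2 = M₀x/L  [x≤a] = 2·(20/3)/20 = 2/3 kN·m
Load 3 — applied couple M₀=19 kN·m at a=15 m (b=L-a=5):
  M_3 = M₀x/L  [x≤a] = 19·(20/3)/20 = 19/3 kN·m
Load 4 — applied couple M₀=-3 kN·m at a=40/3 m (b=L-a=20/3):
  M_4 = M₀x/L  [x≤a] = (-3)·(20/3)/20 = -1 kN·m
Superposition: M = Σ M_i = 3254/9 kN·m ≈ 361.555556 kN·m

M(20/3) = 3254/9 kN·m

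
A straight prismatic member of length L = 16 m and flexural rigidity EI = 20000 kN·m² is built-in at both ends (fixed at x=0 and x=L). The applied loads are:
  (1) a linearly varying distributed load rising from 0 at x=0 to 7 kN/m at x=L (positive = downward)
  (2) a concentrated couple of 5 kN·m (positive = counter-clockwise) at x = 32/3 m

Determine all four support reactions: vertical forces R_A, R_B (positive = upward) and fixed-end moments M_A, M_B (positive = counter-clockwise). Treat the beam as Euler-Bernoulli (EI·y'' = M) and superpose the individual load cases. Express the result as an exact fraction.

R_A = 1033/60 kN, M_A = 307/5 kN·m, R_B = 2327/60 kN, M_B = -448/5 kN·m

Load 1 — triangular load w₀=7 kN/m (0→w₀ over full span):
  R_A = 3w₀L/20 = 3·7·16/20 = 84/5 kN
  M_A = w₀L²/30 = 7·16²/30 = 896/15 kN·m
  R_B = 7w₀L/20 = 7·7·16/20 = 196/5 kN
  M_B = -w₀L²/20 = -7·16²/20 = -448/5 kN·m
Load 2 — applied couple M₀=5 kN·m at a=32/3 m (b=L-a=16/3):
  R_A = 6M₀ab/L³ = 6·5·(32/3)·(16/3)/16³ = 5/12 kN
  M_A = M₀b(2a-b)/L² = 5·(16/3)·(2·(32/3)-(16/3))/16² = 5/3 kN·m
  R_B = -6M₀ab/L³ = -6·5·(32/3)·(16/3)/16³ = -5/12 kN
  M_B = M₀a(2b-a)/L² = 5·(32/3)·(2·(16/3)-(32/3))/16² = 0 kN·m
Superposition: R_A = 1033/60 kN, M_A = 307/5 kN·m, R_B = 2327/60 kN, M_B = -448/5 kN·m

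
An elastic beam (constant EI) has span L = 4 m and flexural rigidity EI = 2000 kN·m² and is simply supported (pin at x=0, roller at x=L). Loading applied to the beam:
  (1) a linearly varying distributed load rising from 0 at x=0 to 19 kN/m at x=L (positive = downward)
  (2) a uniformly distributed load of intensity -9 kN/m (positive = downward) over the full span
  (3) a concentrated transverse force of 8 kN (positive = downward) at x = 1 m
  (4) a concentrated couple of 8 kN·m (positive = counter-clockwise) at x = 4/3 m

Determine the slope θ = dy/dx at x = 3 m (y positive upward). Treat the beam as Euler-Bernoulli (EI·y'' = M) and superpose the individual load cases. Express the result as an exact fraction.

θ(3) = 363/320000 rad

Load 1 — triangular load w₀=19 kN/m (0→w₀ over full span):
  θ_1 = -w₀(7L⁴-30L²x²+15x⁴)/(360LEI) = -19·(7·4⁴-30·4²·3²+15·3⁴)/(360·4·2000) = 24947/2880000 rad
Load 2 — uniform load w=-9 kN/m over full span:
  θ_2 = -w(L³-6Lx²+4x³)/(24EI) = -(-9)·(4³-6·4·3²+4·3³)/(24·2000) = -33/4000 rad
Load 3 — point force P=8 kN at a=1 m (b=L-a=3):
  θ_3 = -Pa(2L²-6Lx+3x²+a²)/(6LEI)  [x>a] = -8·1·(2·4²-6·4·3+3·3²+1²)/(6·4·2000) = 1/500 rad
Load 4 — applied couple M₀=8 kN·m at a=4/3 m (b=L-a=8/3):
  θ_4 = (M₀x²/(2L)-M₀(x-a)+C₁)/EI  [x>a] with C₁=M₀(3b²-L²)/(6L)=16/9 = (8·3²/(2·4)-8·(3-(4/3))+(16/9))/2000 = -23/18000 rad
Superposition: θ = Σ θ_i = 363/320000 rad ≈ 0.001134 rad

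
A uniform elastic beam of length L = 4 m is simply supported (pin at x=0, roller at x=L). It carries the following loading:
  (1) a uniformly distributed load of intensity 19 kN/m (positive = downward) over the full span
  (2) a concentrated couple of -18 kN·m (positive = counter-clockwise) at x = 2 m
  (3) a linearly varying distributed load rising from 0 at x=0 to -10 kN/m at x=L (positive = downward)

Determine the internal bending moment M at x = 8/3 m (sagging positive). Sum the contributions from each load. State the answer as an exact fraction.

Load 1 — uniform load w=19 kN/m over full span:
  M_1 = wx(L-x)/2 = 19·(8/3)·(4-(8/3))/2 = 304/9 kN·m
Load 2 — applied couple M₀=-18 kN·m at a=2 m (b=L-a=2):
  M_2 = M₀x/L - M₀  [x>a] = (-18)·(8/3)/4 - (-18) = 6 kN·m
Load 3 — triangular load w₀=-10 kN/m (0→w₀ over full span):
  M_3 = w₀Lx/6 - w₀x³/(6L) = (-10)·4·(8/3)/6 - (-10)·(8/3)³/(6·4) = -800/81 kN·m
Superposition: M = Σ M_i = 2422/81 kN·m ≈ 29.901235 kN·m

M(8/3) = 2422/81 kN·m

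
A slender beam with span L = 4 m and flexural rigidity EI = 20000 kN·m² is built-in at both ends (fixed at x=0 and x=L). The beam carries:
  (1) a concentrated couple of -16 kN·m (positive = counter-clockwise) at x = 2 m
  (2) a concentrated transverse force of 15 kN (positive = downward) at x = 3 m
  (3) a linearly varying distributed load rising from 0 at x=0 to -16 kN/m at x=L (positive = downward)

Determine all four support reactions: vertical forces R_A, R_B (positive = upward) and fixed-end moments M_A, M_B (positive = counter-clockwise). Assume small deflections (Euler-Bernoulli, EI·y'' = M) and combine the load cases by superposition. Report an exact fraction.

Load 1 — applied couple M₀=-16 kN·m at a=2 m (b=L-a=2):
  R_A = 6M₀ab/L³ = 6·(-16)·2·2/4³ = -6 kN
  M_A = M₀b(2a-b)/L² = (-16)·2·(2·2-2)/4² = -4 kN·m
  R_B = -6M₀ab/L³ = -6·(-16)·2·2/4³ = 6 kN
  M_B = M₀a(2b-a)/L² = (-16)·2·(2·2-2)/4² = -4 kN·m
Load 2 — point force P=15 kN at a=3 m (b=L-a=1):
  R_A = Pb²(3a+b)/L³ = 15·1²·(3·3+1)/4³ = 75/32 kN
  M_A = Pab²/L² = 15·3·1²/4² = 45/16 kN·m
  R_B = Pa²(a+3b)/L³ = 15·3²·(3+3·1)/4³ = 405/32 kN
  M_B = -Pa²b/L² = -15·3²·1/4² = -135/16 kN·m
Load 3 — triangular load w₀=-16 kN/m (0→w₀ over full span):
  R_A = 3w₀L/20 = 3·(-16)·4/20 = -48/5 kN
  M_A = w₀L²/30 = (-16)·4²/30 = -128/15 kN·m
  R_B = 7w₀L/20 = 7·(-16)·4/20 = -112/5 kN
  M_B = -w₀L²/20 = -(-16)·4²/20 = 64/5 kN·m
Superposition: R_A = -2121/160 kN, M_A = -2333/240 kN·m, R_B = -599/160 kN, M_B = 29/80 kN·m

R_A = -2121/160 kN, M_A = -2333/240 kN·m, R_B = -599/160 kN, M_B = 29/80 kN·m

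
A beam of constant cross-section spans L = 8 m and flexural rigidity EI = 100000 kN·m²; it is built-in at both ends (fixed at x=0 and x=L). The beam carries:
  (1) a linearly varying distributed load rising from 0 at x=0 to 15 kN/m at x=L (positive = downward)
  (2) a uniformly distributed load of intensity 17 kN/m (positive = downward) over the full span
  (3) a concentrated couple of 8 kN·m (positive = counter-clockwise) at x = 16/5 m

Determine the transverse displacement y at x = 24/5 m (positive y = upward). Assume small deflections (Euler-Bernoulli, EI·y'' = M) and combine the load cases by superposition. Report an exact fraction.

y(24/5) = -23296/9765625 m

Load 1 — triangular load w₀=15 kN/m (0→w₀ over full span):
  y_1 = -w₀x²(L-x)²(x+2L)/(120LEI) = -15·(24/5)²·(8-(24/5))²·((24/5)+2·8)/(120·8·100000) = -7488/9765625 m
Load 2 — uniform load w=17 kN/m over full span:
  y_2 = -wx²(L-x)²/(24EI) = -17·(24/5)²·(8-(24/5))²/(24·100000) = -3264/1953125 m
Load 3 — applied couple M₀=8 kN·m at a=16/5 m (b=L-a=24/5):
  y_3 = (R_Ax³/6 - M_Ax²/2 - M₀(x-a)²/2)/EI  [x>a] with R_A=36/25, M_A=24/25 = ((36/25)·(24/5)³/6 - (24/25)·(24/5)²/2 - 8·((24/5)-(16/5))²/2)/100000 = 512/9765625 m
Superposition: y = Σ y_i = -23296/9765625 m ≈ -0.002386 m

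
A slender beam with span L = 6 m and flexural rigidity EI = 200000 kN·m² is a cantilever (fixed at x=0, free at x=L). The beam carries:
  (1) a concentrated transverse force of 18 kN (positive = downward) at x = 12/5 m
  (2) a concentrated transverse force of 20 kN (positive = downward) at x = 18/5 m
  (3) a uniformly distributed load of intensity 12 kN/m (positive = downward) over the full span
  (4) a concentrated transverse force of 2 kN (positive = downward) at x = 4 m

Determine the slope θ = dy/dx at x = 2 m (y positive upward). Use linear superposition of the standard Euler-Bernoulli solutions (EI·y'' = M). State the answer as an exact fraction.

Load 1 — point force P=18 kN at a=12/5 m (b=L-a=18/5):
  θ_1 = -Px(2a-x)/(2EI)  [x≤a] = -18·2·(2·(12/5)-2)/(2·200000) = -63/250000 rad
Load 2 — point force P=20 kN at a=18/5 m (b=L-a=12/5):
  θ_2 = -Px(2a-x)/(2EI)  [x≤a] = -20·2·(2·(18/5)-2)/(2·200000) = -13/25000 rad
Load 3 — uniform load w=12 kN/m over full span:
  θ_3 = -wx(x²-3Lx+3L²)/(6EI) = -12·2·(2²-3·6·2+3·6²)/(6·200000) = -19/12500 rad
Load 4 — point force P=2 kN at a=4 m (b=L-a=2):
  θ_4 = -Px(2a-x)/(2EI)  [x≤a] = -2·2·(2·4-2)/(2·200000) = -3/50000 rad
Superposition: θ = Σ θ_i = -147/62500 rad ≈ -0.002352 rad

θ(2) = -147/62500 rad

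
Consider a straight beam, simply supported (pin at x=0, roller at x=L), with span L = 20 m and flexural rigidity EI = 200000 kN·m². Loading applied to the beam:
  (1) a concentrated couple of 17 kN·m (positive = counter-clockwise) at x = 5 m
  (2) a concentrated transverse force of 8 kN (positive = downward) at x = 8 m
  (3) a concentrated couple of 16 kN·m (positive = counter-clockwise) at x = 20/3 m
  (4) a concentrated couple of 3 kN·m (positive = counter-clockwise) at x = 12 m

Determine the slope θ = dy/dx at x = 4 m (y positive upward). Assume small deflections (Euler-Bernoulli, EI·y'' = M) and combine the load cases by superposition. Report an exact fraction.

θ(4) = -36167/72000000 rad

Load 1 — applied couple M₀=17 kN·m at a=5 m (b=L-a=15):
  θ_1 = (M₀x²/(2L)+C₁)/EI  [x≤a] with C₁=M₀(3b²-L²)/(6L)=935/24 = (17·4²/(2·20)+(935/24))/200000 = 5491/24000000 rad
Load 2 — point force P=8 kN at a=8 m (b=L-a=12):
  θ_2 = -Pb(L²-b²-3x²)/(6LEI)  [x≤a] = -8·12·(20²-12²-3·4²)/(6·20·200000) = -13/15625 rad
Load 3 — applied couple M₀=16 kN·m at a=20/3 m (b=L-a=40/3):
  θ_3 = (M₀x²/(2L)+C₁)/EI  [x≤a] with C₁=M₀(3b²-L²)/(6L)=160/9 = (16·4²/(2·20)+(160/9))/200000 = 17/140625 rad
Load 4 — applied couple M₀=3 kN·m at a=12 m (b=L-a=8):
  θ_4 = (M₀x²/(2L)+C₁)/EI  [x≤a] with C₁=M₀(3b²-L²)/(6L)=-26/5 = (3·4²/(2·20)+(-26/5))/200000 = -1/50000 rad
Superposition: θ = Σ θ_i = -36167/72000000 rad ≈ -0.000502 rad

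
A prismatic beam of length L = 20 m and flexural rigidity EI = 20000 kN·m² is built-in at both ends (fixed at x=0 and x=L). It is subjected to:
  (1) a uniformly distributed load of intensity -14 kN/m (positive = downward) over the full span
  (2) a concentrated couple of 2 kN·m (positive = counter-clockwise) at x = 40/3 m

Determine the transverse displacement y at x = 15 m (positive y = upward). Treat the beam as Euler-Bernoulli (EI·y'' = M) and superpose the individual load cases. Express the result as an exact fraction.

Load 1 — uniform load w=-14 kN/m over full span:
  y_1 = -wx²(L-x)²/(24EI) = -(-14)·15²·(20-15)²/(24·20000) = 21/128 m
Load 2 — applied couple M₀=2 kN·m at a=40/3 m (b=L-a=20/3):
  y_2 = (R_Ax³/6 - M_Ax²/2 - M₀(x-a)²/2)/EI  [x>a] with R_A=2/15, M_A=2/3 = ((2/15)·15³/6 - (2/3)·15²/2 - 2·(15-(40/3))²/2)/20000 = -1/7200 m
Superposition: y = Σ y_i = 4721/28800 m ≈ 0.163924 m

y(15) = 4721/28800 m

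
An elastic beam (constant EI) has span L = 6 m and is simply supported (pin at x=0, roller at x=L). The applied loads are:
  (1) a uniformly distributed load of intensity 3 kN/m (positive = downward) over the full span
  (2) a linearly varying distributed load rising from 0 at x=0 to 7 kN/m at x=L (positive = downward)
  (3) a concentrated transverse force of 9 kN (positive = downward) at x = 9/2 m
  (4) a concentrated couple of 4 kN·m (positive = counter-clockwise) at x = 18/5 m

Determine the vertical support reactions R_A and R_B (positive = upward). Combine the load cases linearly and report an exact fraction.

R_A = 227/12 kN, R_B = 349/12 kN

Load 1 — uniform load w=3 kN/m over full span:
  R_A = wL/2 = 3·6/2 = 9 kN
  R_B = wL/2 = 3·6/2 = 9 kN
Load 2 — triangular load w₀=7 kN/m (0→w₀ over full span):
  R_A = w₀L/6 = 7·6/6 = 7 kN
  R_B = w₀L/3 = 7·6/3 = 14 kN
Load 3 — point force P=9 kN at a=9/2 m (b=L-a=3/2):
  R_A = Pb/L = 9·(3/2)/6 = 9/4 kN
  R_B = Pa/L = 9·(9/2)/6 = 27/4 kN
Load 4 — applied couple M₀=4 kN·m at a=18/5 m (b=L-a=12/5):
  R_A = M₀/L = 4/6 = 2/3 kN
  R_B = -M₀/L = -4/6 = -2/3 kN
Superposition: R_A = 227/12 kN, R_B = 349/12 kN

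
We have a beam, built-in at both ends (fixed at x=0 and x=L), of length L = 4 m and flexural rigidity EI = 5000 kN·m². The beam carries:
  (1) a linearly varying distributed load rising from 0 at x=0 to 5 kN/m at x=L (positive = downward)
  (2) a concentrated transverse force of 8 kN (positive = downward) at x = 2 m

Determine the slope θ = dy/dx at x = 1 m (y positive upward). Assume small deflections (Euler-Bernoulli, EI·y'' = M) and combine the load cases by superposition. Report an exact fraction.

θ(1) = -103/160000 rad

Load 1 — triangular load w₀=5 kN/m (0→w₀ over full span):
  θ_1 = -w₀(2x(L-x)(L-2x)(x+2L)+x²(L-x)²)/(120LEI) = -5·(2·1·(4-1)·(4-2·1)·(1+2·4)+1²·(4-1)²)/(120·4·5000) = -39/160000 rad
Load 2 — point force P=8 kN at a=2 m (b=L-a=2):
  θ_2 = -Pb²x(2aL-(3a+b)x)/(2L³EI)  [x≤a] = -8·2²·1·(2·2·4-(3·2+2)·1)/(2·4³·5000) = -1/2500 rad
Superposition: θ = Σ θ_i = -103/160000 rad ≈ -0.000644 rad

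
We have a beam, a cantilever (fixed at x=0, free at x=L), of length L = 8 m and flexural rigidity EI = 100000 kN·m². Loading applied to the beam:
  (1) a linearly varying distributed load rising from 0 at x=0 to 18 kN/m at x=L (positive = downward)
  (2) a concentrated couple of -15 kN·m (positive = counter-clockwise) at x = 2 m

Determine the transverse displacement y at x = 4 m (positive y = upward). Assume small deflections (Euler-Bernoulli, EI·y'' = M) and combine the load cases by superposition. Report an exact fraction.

y(4) = -6033/250000 m

Load 1 — triangular load w₀=18 kN/m (0→w₀ over full span):
  y_1 = (w₀Lx³/12-w₀L²x²/6-w₀x⁵/(120L))/EI = (18·8·4³/12-18·8²·4²/6-18·4⁵/(120·8))/100000 = -363/15625 m
Load 2 — applied couple M₀=-15 kN·m at a=2 m (b=L-a=6):
  y_2 = M₀a(2x-a)/(2EI)  [x>a] = (-15)·2·(2·4-2)/(2·100000) = -9/10000 m
Superposition: y = Σ y_i = -6033/250000 m ≈ -0.024132 m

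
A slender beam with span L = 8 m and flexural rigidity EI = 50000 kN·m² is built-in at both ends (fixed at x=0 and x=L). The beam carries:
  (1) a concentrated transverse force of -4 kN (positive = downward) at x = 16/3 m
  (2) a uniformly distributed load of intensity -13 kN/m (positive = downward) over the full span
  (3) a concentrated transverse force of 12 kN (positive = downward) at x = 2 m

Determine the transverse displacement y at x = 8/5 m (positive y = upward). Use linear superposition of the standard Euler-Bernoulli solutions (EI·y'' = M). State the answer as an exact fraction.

y(8/5) = 154267/158203125 m

Load 1 — point force P=-4 kN at a=16/3 m (b=L-a=8/3):
  y_1 = -Pb²x²(3aL-(3a+b)x)/(6L³EI)  [x≤a] = -(-4)·(8/3)²·(8/5)²·(3·(16/3)·8-(3·(16/3)+(8/3))·(8/5))/(6·8³·50000) = 1472/31640625 m
Load 2 — uniform load w=-13 kN/m over full span:
  y_2 = -wx²(L-x)²/(24EI) = -(-13)·(8/5)²·(8-(8/5))²/(24·50000) = 6656/5859375 m
Load 3 — point force P=12 kN at a=2 m (b=L-a=6):
  y_3 = -Pb²x²(3aL-(3a+b)x)/(6L³EI)  [x≤a] = -12·6²·(8/5)²·(3·2·8-(3·2+6)·(8/5))/(6·8³·50000) = -81/390625 m
Superposition: y = Σ y_i = 154267/158203125 m ≈ 0.000975 m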